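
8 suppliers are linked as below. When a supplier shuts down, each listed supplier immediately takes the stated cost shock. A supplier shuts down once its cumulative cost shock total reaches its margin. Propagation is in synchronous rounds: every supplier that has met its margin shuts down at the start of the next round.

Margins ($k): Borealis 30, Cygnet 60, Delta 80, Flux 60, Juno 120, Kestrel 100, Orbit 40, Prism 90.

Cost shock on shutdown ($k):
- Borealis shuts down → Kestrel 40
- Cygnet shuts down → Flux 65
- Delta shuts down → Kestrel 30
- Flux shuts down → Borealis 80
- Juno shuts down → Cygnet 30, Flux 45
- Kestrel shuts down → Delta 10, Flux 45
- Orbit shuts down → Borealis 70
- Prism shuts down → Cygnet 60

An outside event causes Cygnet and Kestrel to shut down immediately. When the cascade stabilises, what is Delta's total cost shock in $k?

Round 1 — Cygnet, Kestrel shut down (initial).
  Delta: +10 → 10 < 80
  Flux: +65+45 → 110 ≥ 60
Round 2 — Flux shuts down.
  Borealis: +80 → 80 ≥ 30
Round 3 — Borealis shuts down.
No further shutdowns.

10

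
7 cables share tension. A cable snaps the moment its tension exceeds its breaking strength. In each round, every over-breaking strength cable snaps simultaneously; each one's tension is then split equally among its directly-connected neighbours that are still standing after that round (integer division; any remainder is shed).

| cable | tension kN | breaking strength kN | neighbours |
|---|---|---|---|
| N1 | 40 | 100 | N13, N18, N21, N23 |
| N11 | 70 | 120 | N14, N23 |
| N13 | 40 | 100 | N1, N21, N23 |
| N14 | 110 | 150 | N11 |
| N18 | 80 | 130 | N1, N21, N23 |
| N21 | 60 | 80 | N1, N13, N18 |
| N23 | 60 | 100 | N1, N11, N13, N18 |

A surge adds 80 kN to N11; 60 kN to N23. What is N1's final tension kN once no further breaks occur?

80

Round 1 — N11 at 150 > 120; N23 at 120 > 100. N11, N23 snap.
  N11 sheds 150 kN to N14: 150 each.
    N14: 110+150 = 260 > 150
  N23 sheds 120 kN to N1, N13, N18: 40 each.
    N1: 40+40 = 80 ≤ 100
    N13: 40+40 = 80 ≤ 100
    N18: 80+40 = 120 ≤ 130
Round 2 — N14 snaps.
  N14 sheds 260 kN: no online neighbours, lost.
No further breaks.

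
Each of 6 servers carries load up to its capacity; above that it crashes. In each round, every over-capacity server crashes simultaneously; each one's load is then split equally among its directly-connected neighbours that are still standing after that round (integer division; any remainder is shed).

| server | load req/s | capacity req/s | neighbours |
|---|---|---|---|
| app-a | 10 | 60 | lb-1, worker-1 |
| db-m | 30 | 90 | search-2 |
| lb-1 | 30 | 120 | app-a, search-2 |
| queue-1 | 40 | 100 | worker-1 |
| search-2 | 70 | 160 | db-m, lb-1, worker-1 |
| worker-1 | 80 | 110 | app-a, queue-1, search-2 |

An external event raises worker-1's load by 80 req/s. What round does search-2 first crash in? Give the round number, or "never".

Round 1 — worker-1 at 160 > 110. worker-1 crashes.
  worker-1 sheds 160 req/s to app-a, queue-1, search-2: 53 each (1 lost).
    app-a: 10+53 = 63 > 60
    queue-1: 40+53 = 93 ≤ 100
    search-2: 70+53 = 123 ≤ 160
Round 2 — app-a crashes.
  app-a sheds 63 req/s to lb-1: 63 each.
    lb-1: 30+63 = 93 ≤ 120
No further crashes.

never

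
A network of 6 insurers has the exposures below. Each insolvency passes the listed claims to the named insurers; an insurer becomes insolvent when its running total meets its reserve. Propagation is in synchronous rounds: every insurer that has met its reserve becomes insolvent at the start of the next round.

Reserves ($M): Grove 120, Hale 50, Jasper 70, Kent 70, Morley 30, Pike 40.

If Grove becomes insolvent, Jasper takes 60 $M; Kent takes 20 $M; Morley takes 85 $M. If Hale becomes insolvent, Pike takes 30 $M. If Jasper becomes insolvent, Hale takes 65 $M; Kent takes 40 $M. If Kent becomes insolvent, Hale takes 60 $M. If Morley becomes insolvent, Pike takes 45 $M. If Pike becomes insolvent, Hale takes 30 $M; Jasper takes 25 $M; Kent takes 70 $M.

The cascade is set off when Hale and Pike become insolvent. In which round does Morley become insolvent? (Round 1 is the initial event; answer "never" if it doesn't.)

Round 1 — Hale, Pike become insolvent (initial).
  Jasper: +25 → 25 < 70
  Kent: +70 → 70 ≥ 70
Round 2 — Kent becomes insolvent.
No further insolvencies.

never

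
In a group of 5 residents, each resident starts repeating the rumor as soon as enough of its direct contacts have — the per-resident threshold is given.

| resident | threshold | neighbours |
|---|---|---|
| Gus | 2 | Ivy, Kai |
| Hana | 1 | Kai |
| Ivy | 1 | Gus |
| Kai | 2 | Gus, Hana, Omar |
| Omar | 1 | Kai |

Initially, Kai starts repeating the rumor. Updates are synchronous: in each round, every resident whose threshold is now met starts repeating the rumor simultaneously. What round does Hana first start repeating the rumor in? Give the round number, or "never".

2

Round 1 — Kai starts repeating the rumor (initial).
Round 2 — checking thresholds:
  Gus: 1 of 2 neighbours < 2, holds.
  Hana: 1 of 1 neighbours ≥ 1, starts repeating the rumor.
  Omar: 1 of 1 neighbours ≥ 1, starts repeating the rumor.
Round 3 — no new spreads; cascade stops.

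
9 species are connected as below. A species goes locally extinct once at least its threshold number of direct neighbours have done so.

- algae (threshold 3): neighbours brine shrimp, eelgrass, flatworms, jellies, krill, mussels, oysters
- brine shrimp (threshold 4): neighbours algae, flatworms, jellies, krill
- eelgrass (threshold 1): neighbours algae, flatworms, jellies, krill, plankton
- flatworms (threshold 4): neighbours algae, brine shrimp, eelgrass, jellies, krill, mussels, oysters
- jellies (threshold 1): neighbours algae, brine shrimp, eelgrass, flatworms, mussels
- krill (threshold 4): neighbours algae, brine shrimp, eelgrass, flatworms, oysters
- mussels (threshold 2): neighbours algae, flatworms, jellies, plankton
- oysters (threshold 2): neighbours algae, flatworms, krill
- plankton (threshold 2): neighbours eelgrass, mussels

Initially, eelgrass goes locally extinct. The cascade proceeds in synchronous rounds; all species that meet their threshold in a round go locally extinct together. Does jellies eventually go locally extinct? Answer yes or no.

yes

Round 1 — eelgrass goes locally extinct (initial).
Round 2 — checking thresholds:
  algae: 1 of 7 neighbours < 3, not yet.
  flatworms: 1 of 7 neighbours < 4, not yet.
  jellies: 1 of 5 neighbours ≥ 1, goes locally extinct.
  krill: 1 of 5 neighbours < 4, not yet.
  plankton: 1 of 2 neighbours < 2, not yet.
Round 3 — no new extinctions; cascade stops.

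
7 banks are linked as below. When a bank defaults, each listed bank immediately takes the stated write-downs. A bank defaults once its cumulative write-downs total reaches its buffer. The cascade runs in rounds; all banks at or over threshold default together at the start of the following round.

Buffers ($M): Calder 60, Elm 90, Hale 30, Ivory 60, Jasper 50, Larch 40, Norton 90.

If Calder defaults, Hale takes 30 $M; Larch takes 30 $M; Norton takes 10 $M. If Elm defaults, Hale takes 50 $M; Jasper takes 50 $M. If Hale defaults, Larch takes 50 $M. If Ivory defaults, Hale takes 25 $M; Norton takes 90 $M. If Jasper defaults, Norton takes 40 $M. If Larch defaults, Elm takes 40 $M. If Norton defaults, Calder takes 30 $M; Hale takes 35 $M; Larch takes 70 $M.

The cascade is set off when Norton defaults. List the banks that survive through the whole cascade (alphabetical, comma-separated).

Calder, Elm, Ivory, Jasper

Round 1 — Norton defaults (initial).
  Calder: +30 → 30 < 60
  Hale: +35 → 35 ≥ 30
  Larch: +70 → 70 ≥ 40
Round 2 — Hale, Larch default.
  Elm: +40 → 40 < 90
No further defaults.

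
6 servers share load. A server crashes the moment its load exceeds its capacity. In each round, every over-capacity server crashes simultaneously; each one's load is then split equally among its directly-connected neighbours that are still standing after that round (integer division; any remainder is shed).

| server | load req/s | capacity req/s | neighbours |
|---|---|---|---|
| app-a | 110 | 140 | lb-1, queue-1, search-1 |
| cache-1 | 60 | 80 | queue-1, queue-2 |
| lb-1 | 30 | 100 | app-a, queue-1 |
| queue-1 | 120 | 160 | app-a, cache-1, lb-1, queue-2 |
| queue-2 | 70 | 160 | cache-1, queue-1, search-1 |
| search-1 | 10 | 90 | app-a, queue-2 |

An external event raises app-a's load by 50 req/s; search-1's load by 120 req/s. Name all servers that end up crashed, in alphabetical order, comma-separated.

Round 1 — app-a at 160 > 140; search-1 at 130 > 90. app-a, search-1 crash.
  app-a sheds 160 req/s to lb-1, queue-1: 80 each.
    lb-1: 30+80 = 110 > 100
    queue-1: 120+80 = 200 > 160
  search-1 sheds 130 req/s to queue-2: 130 each.
    queue-2: 70+130 = 200 > 160
Round 2 — lb-1, queue-1, queue-2 crash.
  lb-1 sheds 110 req/s: no online neighbours, lost.
  queue-1 sheds 200 req/s to cache-1: 200 each.
    cache-1: 60+200 = 260 > 80
  queue-2 sheds 200 req/s to cache-1: 200 each.
    cache-1: 260+200 = 460 > 80
Round 3 — cache-1 crashes.
  cache-1 sheds 460 req/s: no online neighbours, lost.
No further crashes.

app-a, cache-1, lb-1, queue-1, queue-2, search-1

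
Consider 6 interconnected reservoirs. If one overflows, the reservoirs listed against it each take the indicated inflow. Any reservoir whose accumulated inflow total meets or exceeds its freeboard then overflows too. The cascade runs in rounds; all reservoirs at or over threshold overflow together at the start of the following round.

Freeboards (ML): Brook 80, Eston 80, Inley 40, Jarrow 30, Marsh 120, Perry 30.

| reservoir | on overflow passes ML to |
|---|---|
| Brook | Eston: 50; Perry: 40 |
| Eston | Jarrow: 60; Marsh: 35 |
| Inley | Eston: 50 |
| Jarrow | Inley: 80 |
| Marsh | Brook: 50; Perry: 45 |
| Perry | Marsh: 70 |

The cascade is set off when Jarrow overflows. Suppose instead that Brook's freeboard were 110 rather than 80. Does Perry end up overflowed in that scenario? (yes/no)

With Brook's freeboard at 110:
Round 1 — Jarrow overflows (initial).
  Inley: +80 → 80 ≥ 40
Round 2 — Inley overflows.
  Eston: +50 → 50 < 80
No further overflows.

no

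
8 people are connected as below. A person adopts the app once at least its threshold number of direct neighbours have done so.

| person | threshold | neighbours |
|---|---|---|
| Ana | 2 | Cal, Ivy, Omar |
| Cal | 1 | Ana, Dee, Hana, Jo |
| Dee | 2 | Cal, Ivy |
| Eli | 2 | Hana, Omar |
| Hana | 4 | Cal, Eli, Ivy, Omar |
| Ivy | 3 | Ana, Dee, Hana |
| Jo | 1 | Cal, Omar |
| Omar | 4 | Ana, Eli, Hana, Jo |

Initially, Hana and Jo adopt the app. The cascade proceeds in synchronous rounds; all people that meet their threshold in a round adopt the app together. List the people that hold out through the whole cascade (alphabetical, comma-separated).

Ana, Dee, Eli, Ivy, Omar

Round 1 — Hana, Jo adopt the app (initial).
Round 2 — checking thresholds:
  Cal: 2 of 4 neighbours ≥ 1, adopts the app.
  Eli: 1 of 2 neighbours < 2, below threshold.
  Ivy: 1 of 3 neighbours < 3, below threshold.
  Omar: 2 of 4 neighbours < 4, below threshold.
Round 3 — no new adoptions; cascade stops.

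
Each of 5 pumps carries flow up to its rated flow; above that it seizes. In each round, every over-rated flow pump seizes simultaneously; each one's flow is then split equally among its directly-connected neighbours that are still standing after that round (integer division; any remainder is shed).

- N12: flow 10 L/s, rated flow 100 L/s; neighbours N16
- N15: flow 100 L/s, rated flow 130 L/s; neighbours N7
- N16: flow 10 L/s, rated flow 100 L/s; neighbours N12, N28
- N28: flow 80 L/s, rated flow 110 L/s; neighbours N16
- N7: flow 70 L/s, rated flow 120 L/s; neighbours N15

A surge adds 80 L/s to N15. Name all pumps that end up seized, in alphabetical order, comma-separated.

N15, N7

Round 1 — N15 at 180 > 130. N15 seizes.
  N15 sheds 180 L/s to N7: 180 each.
    N7: 70+180 = 250 > 120
Round 2 — N7 seizes.
  N7 sheds 250 L/s: no online neighbours, lost.
No further seizures.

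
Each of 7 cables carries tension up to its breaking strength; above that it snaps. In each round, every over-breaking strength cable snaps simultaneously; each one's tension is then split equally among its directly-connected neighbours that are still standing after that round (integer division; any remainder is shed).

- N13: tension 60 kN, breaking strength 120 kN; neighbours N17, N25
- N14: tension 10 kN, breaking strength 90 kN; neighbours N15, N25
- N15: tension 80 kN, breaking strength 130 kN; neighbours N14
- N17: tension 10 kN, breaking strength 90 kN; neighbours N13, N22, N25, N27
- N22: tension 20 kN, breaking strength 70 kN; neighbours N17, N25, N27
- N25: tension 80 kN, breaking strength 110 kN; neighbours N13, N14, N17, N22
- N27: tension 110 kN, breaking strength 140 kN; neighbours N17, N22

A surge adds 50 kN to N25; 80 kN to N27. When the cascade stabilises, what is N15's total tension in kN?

80

Round 1 — N25 at 130 > 110; N27 at 190 > 140. N25, N27 snap.
  N25 sheds 130 kN to N13, N14, N17, N22: 32 each (2 lost).
    N13: 60+32 = 92 ≤ 120
    N14: 10+32 = 42 ≤ 90
    N17: 10+32 = 42 ≤ 90
    N22: 20+32 = 52 ≤ 70
  N27 sheds 190 kN to N17, N22: 95 each.
    N17: 42+95 = 137 > 90
    N22: 52+95 = 147 > 70
Round 2 — N17, N22 snap.
  N17 sheds 137 kN to N13: 137 each.
    N13: 92+137 = 229 > 120
  N22 sheds 147 kN: no online neighbours, lost.
Round 3 — N13 snaps.
  N13 sheds 229 kN: no online neighbours, lost.
No further breaks.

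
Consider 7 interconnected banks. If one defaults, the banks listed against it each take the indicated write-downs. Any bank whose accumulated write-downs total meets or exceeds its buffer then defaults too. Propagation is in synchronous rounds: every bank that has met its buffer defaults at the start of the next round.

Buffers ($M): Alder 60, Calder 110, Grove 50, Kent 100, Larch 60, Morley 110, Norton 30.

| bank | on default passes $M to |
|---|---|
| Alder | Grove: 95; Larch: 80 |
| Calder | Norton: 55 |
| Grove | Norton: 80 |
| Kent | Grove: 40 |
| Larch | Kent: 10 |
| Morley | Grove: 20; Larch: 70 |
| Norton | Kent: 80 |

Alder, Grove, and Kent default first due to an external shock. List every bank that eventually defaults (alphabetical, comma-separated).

Round 1 — Alder, Grove, Kent default (initial).
  Larch: +80 → 80 ≥ 60
  Norton: +80 → 80 ≥ 30
Round 2 — Larch, Norton default.
No further defaults.

Alder, Grove, Kent, Larch, Norton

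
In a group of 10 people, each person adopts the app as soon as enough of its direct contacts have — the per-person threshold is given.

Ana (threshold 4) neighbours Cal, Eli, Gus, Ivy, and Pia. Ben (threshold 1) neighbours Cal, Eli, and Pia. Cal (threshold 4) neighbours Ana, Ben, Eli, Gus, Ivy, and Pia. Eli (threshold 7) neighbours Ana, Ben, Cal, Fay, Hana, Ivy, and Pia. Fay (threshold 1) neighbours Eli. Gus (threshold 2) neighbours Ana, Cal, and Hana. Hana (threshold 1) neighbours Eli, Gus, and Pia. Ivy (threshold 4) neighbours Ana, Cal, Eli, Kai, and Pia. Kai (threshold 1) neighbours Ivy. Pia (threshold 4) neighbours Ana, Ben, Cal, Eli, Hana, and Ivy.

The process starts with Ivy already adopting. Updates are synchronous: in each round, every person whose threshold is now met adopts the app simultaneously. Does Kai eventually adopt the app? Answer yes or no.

Round 1 — Ivy adopts the app (initial).
Round 2 — checking thresholds:
  Ana: 1 of 5 neighbours < 4, not yet.
  Cal: 1 of 6 neighbours < 4, not yet.
  Eli: 1 of 7 neighbours < 7, not yet.
  Kai: 1 of 1 neighbours ≥ 1, adopts the app.
  Pia: 1 of 6 neighbours < 4, not yet.
Round 3 — no new adoptions; cascade stops.

yes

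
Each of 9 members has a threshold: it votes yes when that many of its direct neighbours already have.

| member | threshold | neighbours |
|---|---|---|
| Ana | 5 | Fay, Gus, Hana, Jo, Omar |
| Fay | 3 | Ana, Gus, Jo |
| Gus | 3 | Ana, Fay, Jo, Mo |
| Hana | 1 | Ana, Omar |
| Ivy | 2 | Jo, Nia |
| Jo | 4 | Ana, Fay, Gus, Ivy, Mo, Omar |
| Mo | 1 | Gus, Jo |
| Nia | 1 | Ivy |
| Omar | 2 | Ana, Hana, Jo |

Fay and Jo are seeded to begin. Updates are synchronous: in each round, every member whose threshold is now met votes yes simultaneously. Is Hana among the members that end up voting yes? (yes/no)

Round 1 — Fay, Jo vote yes (initial).
Round 2 — checking thresholds:
  Ana: 2 of 5 neighbours < 5, not yet.
  Gus: 2 of 4 neighbours < 3, not yet.
  Ivy: 1 of 2 neighbours < 2, not yet.
  Mo: 1 of 2 neighbours ≥ 1, votes yes.
  Omar: 1 of 3 neighbours < 2, not yet.
Round 3 — checking thresholds:
  Ana: 2 of 5 neighbours < 5, not yet.
  Gus: 3 of 4 neighbours ≥ 3, votes yes.
  Ivy: 1 of 2 neighbours < 2, not yet.
  Omar: 1 of 3 neighbours < 2, not yet.
Round 4 — no new yes votes; cascade stops.

no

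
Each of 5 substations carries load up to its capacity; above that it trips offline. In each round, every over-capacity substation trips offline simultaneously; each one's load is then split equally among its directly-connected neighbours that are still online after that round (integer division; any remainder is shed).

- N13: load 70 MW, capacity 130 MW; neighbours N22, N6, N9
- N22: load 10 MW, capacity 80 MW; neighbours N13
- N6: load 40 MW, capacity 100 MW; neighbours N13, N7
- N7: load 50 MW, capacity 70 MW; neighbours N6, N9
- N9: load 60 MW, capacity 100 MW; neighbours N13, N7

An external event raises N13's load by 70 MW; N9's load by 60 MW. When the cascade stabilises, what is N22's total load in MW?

80

Round 1 — N13 at 140 > 130; N9 at 120 > 100. N13, N9 trip offline.
  N13 sheds 140 MW to N22, N6: 70 each.
    N22: 10+70 = 80 ≤ 80
    N6: 40+70 = 110 > 100
  N9 sheds 120 MW to N7: 120 each.
    N7: 50+120 = 170 > 70
Round 2 — N6, N7 trip offline.
  N6 sheds 110 MW: no online neighbours, lost.
  N7 sheds 170 MW: no online neighbours, lost.
No further trips.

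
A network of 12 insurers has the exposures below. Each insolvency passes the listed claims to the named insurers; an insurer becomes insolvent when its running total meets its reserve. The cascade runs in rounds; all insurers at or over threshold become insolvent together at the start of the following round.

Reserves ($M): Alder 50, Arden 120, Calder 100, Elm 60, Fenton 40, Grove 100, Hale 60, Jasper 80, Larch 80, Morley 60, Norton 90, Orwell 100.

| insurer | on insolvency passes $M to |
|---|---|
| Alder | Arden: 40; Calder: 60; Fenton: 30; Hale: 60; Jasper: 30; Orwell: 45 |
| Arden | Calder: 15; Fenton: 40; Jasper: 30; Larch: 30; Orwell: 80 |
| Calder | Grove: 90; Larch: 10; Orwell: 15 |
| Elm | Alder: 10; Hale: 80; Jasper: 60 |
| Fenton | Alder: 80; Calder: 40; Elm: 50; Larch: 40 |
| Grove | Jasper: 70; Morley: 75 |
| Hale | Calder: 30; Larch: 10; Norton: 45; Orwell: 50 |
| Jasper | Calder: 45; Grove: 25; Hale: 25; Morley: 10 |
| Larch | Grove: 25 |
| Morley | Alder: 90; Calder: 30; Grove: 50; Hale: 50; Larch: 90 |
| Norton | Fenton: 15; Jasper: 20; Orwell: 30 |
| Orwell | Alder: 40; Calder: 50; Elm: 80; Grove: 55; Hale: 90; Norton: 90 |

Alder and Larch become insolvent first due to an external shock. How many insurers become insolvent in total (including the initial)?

3

Round 1 — Alder, Larch become insolvent (initial).
  Arden: +40 → 40 < 120
  Calder: +60 → 60 < 100
  Fenton: +30 → 30 < 40
  Grove: +25 → 25 < 100
  Hale: +60 → 60 ≥ 60
  Jasper: +30 → 30 < 80
  Orwell: +45 → 45 < 100
Round 2 — Hale becomes insolvent.
  Calder: +30 → 90 < 100
  Norton: +45 → 45 < 90
  Orwell: +50 → 95 < 100
No further insolvencies.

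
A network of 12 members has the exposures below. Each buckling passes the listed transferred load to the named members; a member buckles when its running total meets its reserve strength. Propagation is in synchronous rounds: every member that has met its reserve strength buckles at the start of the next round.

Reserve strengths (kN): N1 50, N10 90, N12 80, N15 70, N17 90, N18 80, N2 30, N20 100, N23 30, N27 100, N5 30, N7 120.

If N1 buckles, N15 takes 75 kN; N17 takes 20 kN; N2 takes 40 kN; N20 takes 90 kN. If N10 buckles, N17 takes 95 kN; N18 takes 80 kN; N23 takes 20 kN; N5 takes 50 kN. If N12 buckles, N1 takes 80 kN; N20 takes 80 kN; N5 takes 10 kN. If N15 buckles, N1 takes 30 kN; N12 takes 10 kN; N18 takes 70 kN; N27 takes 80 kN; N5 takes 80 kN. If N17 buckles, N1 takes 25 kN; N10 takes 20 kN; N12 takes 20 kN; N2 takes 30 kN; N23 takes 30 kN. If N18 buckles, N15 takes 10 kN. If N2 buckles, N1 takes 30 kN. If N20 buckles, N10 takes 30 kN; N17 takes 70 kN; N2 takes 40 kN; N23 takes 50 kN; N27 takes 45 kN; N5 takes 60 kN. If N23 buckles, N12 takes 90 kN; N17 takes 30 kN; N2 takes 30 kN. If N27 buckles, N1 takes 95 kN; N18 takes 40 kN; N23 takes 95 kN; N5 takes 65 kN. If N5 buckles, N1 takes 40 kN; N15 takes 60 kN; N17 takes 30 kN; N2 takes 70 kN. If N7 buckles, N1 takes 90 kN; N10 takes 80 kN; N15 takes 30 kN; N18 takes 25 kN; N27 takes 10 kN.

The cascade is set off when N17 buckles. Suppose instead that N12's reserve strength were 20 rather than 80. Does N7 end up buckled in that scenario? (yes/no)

With N12's reserve strength at 20:
Round 1 — N17 buckles (initial).
  N1: +25 → 25 < 50
  N10: +20 → 20 < 90
  N12: +20 → 20 ≥ 20
  N2: +30 → 30 ≥ 30
  N23: +30 → 30 ≥ 30
Round 2 — N12, N2, N23 buckle.
  N1: +80+30 → 135 ≥ 50
  N20: +80 → 80 < 100
  N5: +10 → 10 < 30
Round 3 — N1 buckles.
  N15: +75 → 75 ≥ 70
  N20: +90 → 170 ≥ 100
Round 4 — N15, N20 buckle.
  N10: +30 → 50 < 90
  N18: +70 → 70 < 80
  N27: +80+45 → 125 ≥ 100
  N5: +80+60 → 150 ≥ 30
Round 5 — N27, N5 buckle.
  N18: +40 → 110 ≥ 80
Round 6 — N18 buckles.
No further bucklings.

no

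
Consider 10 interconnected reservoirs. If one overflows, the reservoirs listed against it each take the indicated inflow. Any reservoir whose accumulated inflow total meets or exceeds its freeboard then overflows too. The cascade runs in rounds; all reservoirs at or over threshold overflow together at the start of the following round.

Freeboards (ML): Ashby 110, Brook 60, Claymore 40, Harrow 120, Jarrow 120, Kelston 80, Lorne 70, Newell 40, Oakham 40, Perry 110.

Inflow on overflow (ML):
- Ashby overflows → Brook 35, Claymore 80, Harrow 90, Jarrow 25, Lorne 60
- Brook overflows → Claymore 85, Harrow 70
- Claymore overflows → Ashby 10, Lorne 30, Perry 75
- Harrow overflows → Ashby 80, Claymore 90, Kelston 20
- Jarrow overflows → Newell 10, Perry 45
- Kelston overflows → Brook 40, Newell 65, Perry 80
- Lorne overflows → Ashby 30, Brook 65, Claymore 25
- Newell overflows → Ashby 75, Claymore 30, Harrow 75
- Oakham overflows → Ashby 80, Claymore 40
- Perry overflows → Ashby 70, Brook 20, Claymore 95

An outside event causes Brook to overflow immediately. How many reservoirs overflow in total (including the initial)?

2

Round 1 — Brook overflows (initial).
  Claymore: +85 → 85 ≥ 40
  Harrow: +70 → 70 < 120
Round 2 — Claymore overflows.
  Ashby: +10 → 10 < 110
  Lorne: +30 → 30 < 70
  Perry: +75 → 75 < 110
No further overflows.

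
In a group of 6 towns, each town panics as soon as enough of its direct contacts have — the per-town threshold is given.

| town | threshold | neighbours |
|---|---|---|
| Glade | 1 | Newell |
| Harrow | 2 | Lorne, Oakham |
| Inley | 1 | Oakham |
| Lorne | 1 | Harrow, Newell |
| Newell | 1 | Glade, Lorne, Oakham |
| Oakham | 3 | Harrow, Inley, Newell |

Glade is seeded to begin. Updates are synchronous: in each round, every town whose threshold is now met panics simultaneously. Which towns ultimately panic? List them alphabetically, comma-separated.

Glade, Lorne, Newell

Round 1 — Glade panics (initial).
Round 2 — checking thresholds:
  Newell: 1 of 3 neighbours ≥ 1, panics.
Round 3 — checking thresholds:
  Lorne: 1 of 2 neighbours ≥ 1, panics.
  Oakham: 1 of 3 neighbours < 3, not yet.
Round 4 — no new panics; cascade stops.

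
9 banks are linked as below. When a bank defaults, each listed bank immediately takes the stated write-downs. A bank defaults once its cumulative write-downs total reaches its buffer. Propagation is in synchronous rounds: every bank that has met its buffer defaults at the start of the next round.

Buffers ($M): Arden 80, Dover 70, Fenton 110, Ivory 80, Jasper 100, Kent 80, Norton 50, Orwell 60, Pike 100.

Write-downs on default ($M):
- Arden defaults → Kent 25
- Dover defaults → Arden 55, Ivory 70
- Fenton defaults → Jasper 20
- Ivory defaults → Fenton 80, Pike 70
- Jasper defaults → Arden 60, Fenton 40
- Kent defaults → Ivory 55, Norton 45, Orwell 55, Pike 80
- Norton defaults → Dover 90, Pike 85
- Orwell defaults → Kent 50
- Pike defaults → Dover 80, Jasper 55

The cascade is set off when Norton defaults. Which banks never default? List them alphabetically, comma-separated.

Arden, Fenton, Ivory, Jasper, Kent, Orwell, Pike

Round 1 — Norton defaults (initial).
  Dover: +90 → 90 ≥ 70
  Pike: +85 → 85 < 100
Round 2 — Dover defaults.
  Arden: +55 → 55 < 80
  Ivory: +70 → 70 < 80
No further defaults.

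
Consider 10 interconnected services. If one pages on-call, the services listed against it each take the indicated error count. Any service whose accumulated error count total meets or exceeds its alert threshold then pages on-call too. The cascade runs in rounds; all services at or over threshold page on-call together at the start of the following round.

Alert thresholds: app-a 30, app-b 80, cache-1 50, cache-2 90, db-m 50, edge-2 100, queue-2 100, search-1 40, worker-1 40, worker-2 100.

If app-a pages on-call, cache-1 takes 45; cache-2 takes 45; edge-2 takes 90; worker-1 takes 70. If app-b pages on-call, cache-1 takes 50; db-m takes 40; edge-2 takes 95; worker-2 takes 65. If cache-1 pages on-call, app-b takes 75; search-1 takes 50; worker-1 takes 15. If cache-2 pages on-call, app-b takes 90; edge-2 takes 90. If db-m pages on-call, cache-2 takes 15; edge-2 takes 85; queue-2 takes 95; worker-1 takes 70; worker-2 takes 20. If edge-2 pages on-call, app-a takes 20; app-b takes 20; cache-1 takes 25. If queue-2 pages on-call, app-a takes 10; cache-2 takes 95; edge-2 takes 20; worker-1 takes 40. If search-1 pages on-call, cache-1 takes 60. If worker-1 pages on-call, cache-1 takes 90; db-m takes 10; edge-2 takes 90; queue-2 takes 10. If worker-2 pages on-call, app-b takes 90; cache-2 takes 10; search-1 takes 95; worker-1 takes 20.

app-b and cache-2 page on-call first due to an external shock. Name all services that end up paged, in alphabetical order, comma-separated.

app-b, cache-1, cache-2, edge-2, search-1

Round 1 — app-b, cache-2 page on-call (initial).
  cache-1: +50 → 50 ≥ 50
  db-m: +40 → 40 < 50
  edge-2: +95+90 → 185 ≥ 100
  worker-2: +65 → 65 < 100
Round 2 — cache-1, edge-2 page on-call.
  app-a: +20 → 20 < 30
  search-1: +50 → 50 ≥ 40
  worker-1: +15 → 15 < 40
Round 3 — search-1 pages on-call.
No further pages.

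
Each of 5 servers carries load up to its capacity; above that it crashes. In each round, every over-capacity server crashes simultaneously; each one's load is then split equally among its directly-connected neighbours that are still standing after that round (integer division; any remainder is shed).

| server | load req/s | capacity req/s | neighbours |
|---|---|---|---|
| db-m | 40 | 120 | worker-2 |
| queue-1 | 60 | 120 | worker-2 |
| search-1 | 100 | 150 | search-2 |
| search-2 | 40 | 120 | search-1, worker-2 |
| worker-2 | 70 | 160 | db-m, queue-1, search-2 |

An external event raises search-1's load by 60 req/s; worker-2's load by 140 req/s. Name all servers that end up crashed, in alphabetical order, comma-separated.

Round 1 — search-1 at 160 > 150; worker-2 at 210 > 160. search-1, worker-2 crash.
  search-1 sheds 160 req/s to search-2: 160 each.
    search-2: 40+160 = 200 > 120
  worker-2 sheds 210 req/s to db-m, queue-1, search-2: 70 each.
    db-m: 40+70 = 110 ≤ 120
    queue-1: 60+70 = 130 > 120
    search-2: 200+70 = 270 > 120
Round 2 — queue-1, search-2 crash.
  queue-1 sheds 130 req/s: no online neighbours, lost.
  search-2 sheds 270 req/s: no online neighbours, lost.
No further crashes.

queue-1, search-1, search-2, worker-2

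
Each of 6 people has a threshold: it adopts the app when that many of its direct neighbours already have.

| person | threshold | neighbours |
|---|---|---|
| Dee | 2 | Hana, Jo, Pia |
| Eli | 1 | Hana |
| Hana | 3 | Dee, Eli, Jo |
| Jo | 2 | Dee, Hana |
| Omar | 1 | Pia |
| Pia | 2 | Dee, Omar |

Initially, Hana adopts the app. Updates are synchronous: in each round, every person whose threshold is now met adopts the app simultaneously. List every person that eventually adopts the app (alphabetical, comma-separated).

Round 1 — Hana adopts the app (initial).
Round 2 — checking thresholds:
  Dee: 1 of 3 neighbours < 2, not yet.
  Eli: 1 of 1 neighbours ≥ 1, adopts the app.
  Jo: 1 of 2 neighbours < 2, not yet.
Round 3 — no new adoptions; cascade stops.

Eli, Hana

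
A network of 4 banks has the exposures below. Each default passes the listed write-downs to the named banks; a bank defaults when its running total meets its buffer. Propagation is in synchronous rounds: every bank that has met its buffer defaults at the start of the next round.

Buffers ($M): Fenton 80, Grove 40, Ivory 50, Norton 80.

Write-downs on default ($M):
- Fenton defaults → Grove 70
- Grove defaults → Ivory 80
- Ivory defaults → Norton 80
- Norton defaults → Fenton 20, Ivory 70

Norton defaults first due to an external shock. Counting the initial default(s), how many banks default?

Round 1 — Norton defaults (initial).
  Fenton: +20 → 20 < 80
  Ivory: +70 → 70 ≥ 50
Round 2 — Ivory defaults.
No further defaults.

2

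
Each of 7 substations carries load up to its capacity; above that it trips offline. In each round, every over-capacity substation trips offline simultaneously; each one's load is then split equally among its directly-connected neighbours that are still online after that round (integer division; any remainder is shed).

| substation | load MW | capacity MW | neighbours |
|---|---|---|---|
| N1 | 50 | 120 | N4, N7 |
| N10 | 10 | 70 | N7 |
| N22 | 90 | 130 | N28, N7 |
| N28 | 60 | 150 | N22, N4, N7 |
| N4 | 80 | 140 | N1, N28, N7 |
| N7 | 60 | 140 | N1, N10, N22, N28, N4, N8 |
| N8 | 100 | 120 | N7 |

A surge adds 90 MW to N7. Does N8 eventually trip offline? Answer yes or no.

yes

Round 1 — N7 at 150 > 140. N7 trips offline.
  N7 sheds 150 MW to N1, N10, N22, N28, N4, N8: 25 each.
    N1: 50+25 = 75 ≤ 120
    N10: 10+25 = 35 ≤ 70
    N22: 90+25 = 115 ≤ 130
    N28: 60+25 = 85 ≤ 150
    N4: 80+25 = 105 ≤ 140
    N8: 100+25 = 125 > 120
Round 2 — N8 trips offline.
  N8 sheds 125 MW: no online neighbours, lost.
No further trips.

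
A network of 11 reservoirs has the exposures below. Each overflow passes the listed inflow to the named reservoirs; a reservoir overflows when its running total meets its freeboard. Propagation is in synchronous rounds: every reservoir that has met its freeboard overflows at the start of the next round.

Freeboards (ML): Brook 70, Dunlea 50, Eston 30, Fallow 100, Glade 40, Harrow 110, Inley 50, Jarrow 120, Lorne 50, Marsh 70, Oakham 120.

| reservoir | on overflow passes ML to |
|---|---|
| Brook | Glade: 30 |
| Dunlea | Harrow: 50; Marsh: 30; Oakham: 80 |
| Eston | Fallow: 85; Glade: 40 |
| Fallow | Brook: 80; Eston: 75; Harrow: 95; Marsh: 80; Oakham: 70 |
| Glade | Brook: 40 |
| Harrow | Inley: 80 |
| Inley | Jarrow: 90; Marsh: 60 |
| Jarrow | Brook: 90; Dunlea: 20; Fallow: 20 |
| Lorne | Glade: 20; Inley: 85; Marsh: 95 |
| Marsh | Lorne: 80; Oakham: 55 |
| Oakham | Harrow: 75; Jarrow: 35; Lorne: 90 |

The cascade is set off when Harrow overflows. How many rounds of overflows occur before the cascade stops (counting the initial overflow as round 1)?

Round 1 — Harrow overflows (initial).
  Inley: +80 → 80 ≥ 50
Round 2 — Inley overflows.
  Jarrow: +90 → 90 < 120
  Marsh: +60 → 60 < 70
No further overflows.

2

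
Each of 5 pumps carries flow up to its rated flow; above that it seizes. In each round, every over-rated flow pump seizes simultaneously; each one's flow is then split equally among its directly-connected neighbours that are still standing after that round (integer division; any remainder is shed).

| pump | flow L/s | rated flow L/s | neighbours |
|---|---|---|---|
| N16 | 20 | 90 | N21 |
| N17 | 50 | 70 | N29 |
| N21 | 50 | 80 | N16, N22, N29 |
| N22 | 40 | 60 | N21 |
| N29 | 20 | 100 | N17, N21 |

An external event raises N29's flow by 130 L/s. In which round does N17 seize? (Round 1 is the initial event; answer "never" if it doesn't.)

2

Round 1 — N29 at 150 > 100. N29 seizes.
  N29 sheds 150 L/s to N17, N21: 75 each.
    N17: 50+75 = 125 > 70
    N21: 50+75 = 125 > 80
Round 2 — N17, N21 seize.
  N17 sheds 125 L/s: no online neighbours, lost.
  N21 sheds 125 L/s to N16, N22: 62 each (1 lost).
    N16: 20+62 = 82 ≤ 90
    N22: 40+62 = 102 > 60
Round 3 — N22 seizes.
  N22 sheds 102 L/s: no online neighbours, lost.
No further seizures.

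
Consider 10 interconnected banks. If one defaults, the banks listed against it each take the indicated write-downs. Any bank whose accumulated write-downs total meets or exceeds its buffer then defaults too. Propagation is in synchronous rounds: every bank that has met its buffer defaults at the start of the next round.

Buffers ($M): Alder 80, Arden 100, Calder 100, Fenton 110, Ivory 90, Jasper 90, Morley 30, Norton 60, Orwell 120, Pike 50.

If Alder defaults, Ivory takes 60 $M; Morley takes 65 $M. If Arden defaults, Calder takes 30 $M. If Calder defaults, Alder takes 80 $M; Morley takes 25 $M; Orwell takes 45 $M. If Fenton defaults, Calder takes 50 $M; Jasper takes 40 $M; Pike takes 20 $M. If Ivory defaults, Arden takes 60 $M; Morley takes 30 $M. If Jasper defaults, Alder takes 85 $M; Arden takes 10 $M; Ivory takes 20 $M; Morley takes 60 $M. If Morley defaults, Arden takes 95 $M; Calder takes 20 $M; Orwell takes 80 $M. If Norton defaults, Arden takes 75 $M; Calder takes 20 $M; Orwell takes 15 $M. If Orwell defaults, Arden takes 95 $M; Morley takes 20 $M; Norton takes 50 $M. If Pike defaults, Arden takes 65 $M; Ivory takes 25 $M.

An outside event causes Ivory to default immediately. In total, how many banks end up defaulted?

Round 1 — Ivory defaults (initial).
  Arden: +60 → 60 < 100
  Morley: +30 → 30 ≥ 30
Round 2 — Morley defaults.
  Arden: +95 → 155 ≥ 100
  Calder: +20 → 20 < 100
  Orwell: +80 → 80 < 120
Round 3 — Arden defaults.
  Calder: +30 → 50 < 100
No further defaults.

3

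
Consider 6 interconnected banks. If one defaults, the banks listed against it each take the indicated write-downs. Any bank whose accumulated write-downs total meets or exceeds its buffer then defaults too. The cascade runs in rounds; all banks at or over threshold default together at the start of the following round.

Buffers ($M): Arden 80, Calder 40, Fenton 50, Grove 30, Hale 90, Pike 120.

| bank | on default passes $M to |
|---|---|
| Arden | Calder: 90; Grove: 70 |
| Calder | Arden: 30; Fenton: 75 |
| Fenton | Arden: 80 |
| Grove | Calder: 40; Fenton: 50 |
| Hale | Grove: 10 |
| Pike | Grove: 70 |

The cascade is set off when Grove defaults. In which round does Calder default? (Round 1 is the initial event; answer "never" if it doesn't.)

2

Round 1 — Grove defaults (initial).
  Calder: +40 → 40 ≥ 40
  Fenton: +50 → 50 ≥ 50
Round 2 — Calder, Fenton default.
  Arden: +30+80 → 110 ≥ 80
Round 3 — Arden defaults.
No further defaults.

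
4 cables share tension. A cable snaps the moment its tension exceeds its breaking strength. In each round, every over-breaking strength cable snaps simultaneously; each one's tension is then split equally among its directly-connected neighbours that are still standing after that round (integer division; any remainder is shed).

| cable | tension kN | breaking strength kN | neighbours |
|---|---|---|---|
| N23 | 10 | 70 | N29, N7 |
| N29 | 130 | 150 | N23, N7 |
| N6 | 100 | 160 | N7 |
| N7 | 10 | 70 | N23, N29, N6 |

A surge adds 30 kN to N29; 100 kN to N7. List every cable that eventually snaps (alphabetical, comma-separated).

Round 1 — N29 at 160 > 150; N7 at 110 > 70. N29, N7 snap.
  N29 sheds 160 kN to N23: 160 each.
    N23: 10+160 = 170 > 70
  N7 sheds 110 kN to N23, N6: 55 each.
    N23: 170+55 = 225 > 70
    N6: 100+55 = 155 ≤ 160
Round 2 — N23 snaps.
  N23 sheds 225 kN: no online neighbours, lost.
No further breaks.

N23, N29, N7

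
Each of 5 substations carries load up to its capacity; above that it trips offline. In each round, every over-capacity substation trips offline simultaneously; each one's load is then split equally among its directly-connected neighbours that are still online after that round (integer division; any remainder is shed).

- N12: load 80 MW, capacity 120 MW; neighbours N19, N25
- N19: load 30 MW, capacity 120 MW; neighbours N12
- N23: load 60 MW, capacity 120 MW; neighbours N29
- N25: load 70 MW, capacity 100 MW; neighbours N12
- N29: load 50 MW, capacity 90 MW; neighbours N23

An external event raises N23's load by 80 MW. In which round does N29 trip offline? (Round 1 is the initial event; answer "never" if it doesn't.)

Round 1 — N23 at 140 > 120. N23 trips offline.
  N23 sheds 140 MW to N29: 140 each.
    N29: 50+140 = 190 > 90
Round 2 — N29 trips offline.
  N29 sheds 190 MW: no online neighbours, lost.
No further trips.

2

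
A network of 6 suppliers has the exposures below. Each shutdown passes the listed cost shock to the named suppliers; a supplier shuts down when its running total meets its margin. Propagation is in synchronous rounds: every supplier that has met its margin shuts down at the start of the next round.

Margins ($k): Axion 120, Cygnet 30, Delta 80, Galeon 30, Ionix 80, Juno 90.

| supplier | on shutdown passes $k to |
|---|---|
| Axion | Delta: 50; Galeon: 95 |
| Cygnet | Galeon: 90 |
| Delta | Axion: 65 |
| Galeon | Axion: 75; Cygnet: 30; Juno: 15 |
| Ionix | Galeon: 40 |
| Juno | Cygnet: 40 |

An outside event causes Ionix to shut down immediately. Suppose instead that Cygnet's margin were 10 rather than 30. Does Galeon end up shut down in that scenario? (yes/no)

With Cygnet's margin at 10:
Round 1 — Ionix shuts down (initial).
  Galeon: +40 → 40 ≥ 30
Round 2 — Galeon shuts down.
  Axion: +75 → 75 < 120
  Cygnet: +30 → 30 ≥ 10
  Juno: +15 → 15 < 90
Round 3 — Cygnet shuts down.
No further shutdowns.

yes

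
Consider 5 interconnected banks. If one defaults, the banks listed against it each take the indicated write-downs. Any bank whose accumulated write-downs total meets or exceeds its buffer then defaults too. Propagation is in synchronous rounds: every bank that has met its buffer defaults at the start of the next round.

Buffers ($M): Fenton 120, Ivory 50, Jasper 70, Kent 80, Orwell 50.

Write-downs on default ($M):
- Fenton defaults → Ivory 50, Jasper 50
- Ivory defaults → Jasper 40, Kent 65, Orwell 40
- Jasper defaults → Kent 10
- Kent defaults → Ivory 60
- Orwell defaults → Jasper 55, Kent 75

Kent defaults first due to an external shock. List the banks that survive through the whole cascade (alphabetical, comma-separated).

Fenton, Jasper, Orwell

Round 1 — Kent defaults (initial).
  Ivory: +60 → 60 ≥ 50
Round 2 — Ivory defaults.
  Jasper: +40 → 40 < 70
  Orwell: +40 → 40 < 50
No further defaults.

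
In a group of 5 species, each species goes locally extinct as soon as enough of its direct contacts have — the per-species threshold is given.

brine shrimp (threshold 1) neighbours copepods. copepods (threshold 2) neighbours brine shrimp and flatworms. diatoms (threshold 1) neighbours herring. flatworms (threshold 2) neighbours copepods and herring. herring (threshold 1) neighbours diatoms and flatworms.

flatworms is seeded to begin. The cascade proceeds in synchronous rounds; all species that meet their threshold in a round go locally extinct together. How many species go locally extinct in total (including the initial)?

3

Round 1 — flatworms goes locally extinct (initial).
Round 2 — checking thresholds:
  copepods: 1 of 2 neighbours < 2, holds.
  herring: 1 of 2 neighbours ≥ 1, goes locally extinct.
Round 3 — checking thresholds:
  copepods: 1 of 2 neighbours < 2, holds.
  diatoms: 1 of 1 neighbours ≥ 1, goes locally extinct.
Round 4 — no new extinctions; cascade stops.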